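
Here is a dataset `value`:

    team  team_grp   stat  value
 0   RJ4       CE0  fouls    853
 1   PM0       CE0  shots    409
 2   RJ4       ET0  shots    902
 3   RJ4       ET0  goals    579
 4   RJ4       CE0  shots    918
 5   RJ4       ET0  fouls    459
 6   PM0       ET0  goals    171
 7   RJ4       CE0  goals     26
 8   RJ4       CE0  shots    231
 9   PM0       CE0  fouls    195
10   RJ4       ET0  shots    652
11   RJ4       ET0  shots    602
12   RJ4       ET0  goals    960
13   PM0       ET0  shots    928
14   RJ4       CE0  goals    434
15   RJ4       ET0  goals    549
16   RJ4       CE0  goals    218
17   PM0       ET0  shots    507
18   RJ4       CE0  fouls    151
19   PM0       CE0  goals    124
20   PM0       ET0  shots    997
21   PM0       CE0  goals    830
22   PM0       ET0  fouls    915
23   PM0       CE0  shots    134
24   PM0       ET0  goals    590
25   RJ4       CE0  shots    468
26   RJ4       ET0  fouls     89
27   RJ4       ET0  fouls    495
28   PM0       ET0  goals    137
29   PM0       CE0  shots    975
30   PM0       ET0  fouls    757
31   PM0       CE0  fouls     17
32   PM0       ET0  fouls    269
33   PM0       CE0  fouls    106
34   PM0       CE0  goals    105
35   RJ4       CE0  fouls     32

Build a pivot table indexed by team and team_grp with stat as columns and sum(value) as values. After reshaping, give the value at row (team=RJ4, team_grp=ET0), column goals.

2088

Rows with team=RJ4, team_grp=ET0 and stat=goals: value values are 579, 960, 549.
579 + 960 + 549 = 2088.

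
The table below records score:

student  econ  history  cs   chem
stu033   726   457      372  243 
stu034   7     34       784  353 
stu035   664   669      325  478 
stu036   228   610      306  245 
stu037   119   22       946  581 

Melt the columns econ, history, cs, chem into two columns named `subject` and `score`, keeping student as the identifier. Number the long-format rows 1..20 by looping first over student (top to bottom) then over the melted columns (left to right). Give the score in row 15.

306

20 rows total (5 × 4). Row 15: index ⌊(15-1)/4⌋ = 3 into student → stu036; (15-1) mod 4 = 2 into the melted columns → cs.
So row 15 is (stu036, cs, 306); score = 306.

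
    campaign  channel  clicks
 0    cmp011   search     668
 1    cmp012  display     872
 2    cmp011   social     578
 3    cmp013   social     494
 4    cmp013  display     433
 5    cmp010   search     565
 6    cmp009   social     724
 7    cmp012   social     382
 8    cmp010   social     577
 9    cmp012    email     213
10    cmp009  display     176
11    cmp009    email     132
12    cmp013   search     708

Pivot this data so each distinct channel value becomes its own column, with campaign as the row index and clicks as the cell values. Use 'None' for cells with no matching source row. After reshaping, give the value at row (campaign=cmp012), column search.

No long-format row has campaign=cmp012 and channel=search, so the cell is None.

None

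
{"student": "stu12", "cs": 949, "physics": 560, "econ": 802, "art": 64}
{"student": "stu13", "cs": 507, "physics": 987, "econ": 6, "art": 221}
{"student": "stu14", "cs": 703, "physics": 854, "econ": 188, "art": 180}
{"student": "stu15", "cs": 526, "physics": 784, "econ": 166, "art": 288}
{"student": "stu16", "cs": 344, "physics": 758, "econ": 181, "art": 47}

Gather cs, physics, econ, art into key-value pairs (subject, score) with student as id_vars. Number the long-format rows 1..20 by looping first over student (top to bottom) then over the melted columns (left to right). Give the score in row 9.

20 rows total (5 × 4). Row 9: index ⌊(9-1)/4⌋ = 2 into student → stu14; (9-1) mod 4 = 0 into the melted columns → cs.
So row 9 is (stu14, cs, 703); score = 703.

703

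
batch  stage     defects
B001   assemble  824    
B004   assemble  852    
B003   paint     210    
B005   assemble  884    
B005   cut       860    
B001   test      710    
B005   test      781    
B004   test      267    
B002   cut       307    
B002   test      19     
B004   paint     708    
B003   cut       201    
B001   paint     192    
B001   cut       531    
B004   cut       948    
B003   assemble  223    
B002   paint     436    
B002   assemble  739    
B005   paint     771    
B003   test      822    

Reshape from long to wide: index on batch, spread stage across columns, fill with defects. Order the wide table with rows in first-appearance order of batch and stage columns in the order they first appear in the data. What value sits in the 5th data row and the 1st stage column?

With rows in first-appearance order of batch, row 5 is batch=B002. stage columns in first-appearance order: assemble, paint, cut, test; column 1 is assemble.
Long rows with batch=B002, stage=assemble: defects = 739.

739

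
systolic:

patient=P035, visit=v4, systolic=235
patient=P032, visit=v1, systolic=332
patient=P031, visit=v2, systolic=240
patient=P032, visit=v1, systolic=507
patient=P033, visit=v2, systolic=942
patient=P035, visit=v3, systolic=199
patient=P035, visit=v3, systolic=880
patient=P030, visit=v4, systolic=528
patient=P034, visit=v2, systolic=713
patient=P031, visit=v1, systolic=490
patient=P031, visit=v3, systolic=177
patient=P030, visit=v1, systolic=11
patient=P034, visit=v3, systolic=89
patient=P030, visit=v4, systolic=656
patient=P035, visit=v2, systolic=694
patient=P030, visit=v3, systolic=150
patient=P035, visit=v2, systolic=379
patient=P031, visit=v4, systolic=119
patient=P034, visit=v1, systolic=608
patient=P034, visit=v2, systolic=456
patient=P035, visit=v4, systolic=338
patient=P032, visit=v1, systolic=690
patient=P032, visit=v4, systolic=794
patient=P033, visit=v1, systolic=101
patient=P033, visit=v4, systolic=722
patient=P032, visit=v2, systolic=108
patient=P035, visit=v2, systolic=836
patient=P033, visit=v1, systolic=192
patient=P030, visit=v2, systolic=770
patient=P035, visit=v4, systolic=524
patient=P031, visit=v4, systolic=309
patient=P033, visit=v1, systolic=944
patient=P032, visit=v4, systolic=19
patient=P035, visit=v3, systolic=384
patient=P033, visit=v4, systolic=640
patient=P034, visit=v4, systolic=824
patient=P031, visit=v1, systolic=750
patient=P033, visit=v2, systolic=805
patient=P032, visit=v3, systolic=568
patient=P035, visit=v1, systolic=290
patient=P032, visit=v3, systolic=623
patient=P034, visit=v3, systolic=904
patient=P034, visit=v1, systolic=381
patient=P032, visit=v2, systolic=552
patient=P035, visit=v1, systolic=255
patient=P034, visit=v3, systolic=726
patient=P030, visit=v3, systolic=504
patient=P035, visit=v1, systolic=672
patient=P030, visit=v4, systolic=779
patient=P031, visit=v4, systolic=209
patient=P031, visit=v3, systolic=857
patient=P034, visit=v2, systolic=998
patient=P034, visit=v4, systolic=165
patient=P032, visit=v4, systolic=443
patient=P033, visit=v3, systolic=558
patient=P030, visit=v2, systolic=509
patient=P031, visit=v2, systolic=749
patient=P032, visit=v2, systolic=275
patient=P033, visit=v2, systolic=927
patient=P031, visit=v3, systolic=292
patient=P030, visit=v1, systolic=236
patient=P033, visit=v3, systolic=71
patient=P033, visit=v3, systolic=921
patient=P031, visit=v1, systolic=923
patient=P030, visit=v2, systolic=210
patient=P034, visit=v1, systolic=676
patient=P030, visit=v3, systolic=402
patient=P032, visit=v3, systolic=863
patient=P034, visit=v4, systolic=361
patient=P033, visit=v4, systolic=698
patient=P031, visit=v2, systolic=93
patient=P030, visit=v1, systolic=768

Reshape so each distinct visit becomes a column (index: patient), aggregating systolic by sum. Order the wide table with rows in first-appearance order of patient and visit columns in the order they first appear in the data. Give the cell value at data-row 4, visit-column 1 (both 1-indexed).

2060

With rows in first-appearance order of patient, row 4 is patient=P033. visit columns in first-appearance order: v4, v1, v2, v3; column 1 is v4.
Long rows with patient=P033, visit=v4: 722 + 640 + 698 = 2060.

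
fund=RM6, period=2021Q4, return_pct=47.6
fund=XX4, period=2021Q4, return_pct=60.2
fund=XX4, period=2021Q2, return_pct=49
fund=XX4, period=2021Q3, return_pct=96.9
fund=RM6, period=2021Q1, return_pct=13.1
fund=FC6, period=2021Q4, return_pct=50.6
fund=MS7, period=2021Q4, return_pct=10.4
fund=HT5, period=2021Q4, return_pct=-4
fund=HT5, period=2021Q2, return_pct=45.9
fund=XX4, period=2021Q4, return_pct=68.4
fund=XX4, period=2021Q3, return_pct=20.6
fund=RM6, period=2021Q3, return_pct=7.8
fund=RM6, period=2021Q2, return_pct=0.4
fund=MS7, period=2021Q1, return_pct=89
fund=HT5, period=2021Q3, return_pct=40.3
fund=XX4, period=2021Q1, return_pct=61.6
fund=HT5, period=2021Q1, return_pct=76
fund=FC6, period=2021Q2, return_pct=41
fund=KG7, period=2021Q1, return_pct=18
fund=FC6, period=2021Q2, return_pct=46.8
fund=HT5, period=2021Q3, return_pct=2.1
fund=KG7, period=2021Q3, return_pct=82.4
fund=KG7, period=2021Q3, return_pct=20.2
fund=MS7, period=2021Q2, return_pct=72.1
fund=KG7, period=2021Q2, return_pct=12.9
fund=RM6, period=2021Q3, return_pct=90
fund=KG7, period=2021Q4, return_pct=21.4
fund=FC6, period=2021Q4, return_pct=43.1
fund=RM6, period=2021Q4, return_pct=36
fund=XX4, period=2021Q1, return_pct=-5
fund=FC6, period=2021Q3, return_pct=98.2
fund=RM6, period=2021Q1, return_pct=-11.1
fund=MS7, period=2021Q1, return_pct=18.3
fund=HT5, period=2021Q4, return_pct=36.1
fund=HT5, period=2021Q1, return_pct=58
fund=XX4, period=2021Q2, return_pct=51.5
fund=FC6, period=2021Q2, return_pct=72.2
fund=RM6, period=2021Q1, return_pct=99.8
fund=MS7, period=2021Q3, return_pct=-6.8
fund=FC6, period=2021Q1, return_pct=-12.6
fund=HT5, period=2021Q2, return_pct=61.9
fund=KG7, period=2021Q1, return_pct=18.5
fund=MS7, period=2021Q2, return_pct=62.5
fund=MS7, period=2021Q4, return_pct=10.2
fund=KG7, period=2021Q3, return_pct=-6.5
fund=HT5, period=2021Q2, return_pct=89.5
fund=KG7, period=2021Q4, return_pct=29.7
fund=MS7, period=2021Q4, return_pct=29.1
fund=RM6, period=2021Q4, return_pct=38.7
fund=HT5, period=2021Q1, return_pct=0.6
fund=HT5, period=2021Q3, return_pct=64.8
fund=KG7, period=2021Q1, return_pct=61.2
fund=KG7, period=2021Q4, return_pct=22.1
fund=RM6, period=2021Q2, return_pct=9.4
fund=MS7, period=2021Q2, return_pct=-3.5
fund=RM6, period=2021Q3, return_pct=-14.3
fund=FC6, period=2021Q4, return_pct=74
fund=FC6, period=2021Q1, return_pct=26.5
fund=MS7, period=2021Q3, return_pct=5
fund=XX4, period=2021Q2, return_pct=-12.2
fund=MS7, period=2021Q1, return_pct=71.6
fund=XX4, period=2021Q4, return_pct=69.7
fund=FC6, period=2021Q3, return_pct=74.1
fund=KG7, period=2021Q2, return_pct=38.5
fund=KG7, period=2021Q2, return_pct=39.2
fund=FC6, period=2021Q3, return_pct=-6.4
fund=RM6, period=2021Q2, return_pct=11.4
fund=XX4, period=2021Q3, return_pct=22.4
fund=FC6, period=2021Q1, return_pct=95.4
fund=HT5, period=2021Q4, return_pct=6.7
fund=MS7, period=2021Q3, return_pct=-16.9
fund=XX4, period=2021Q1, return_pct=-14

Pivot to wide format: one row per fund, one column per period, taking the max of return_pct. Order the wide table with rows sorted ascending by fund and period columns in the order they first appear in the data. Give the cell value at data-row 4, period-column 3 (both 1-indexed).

With rows sorted ascending by fund, row 4 is fund=MS7. period columns in first-appearance order: 2021Q4, 2021Q2, 2021Q3, 2021Q1; column 3 is 2021Q3.
Long rows with fund=MS7, period=2021Q3: max(-6.8, 5, -16.9) = 5.

5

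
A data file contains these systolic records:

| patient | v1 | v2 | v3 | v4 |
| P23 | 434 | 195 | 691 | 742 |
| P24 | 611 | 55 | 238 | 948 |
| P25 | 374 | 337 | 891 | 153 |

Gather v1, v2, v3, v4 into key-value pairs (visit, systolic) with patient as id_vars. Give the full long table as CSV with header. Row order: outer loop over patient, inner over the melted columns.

patient,visit,systolic
P23,v1,434
P23,v2,195
P23,v3,691
P23,v4,742
P24,v1,611
P24,v2,55
P24,v3,238
P24,v4,948
P25,v1,374
P25,v2,337
P25,v3,891
P25,v4,153

Each (patient, column) pair becomes one row: 3 × 4 = 12 rows.
For example, (P23, v1) → systolic=434.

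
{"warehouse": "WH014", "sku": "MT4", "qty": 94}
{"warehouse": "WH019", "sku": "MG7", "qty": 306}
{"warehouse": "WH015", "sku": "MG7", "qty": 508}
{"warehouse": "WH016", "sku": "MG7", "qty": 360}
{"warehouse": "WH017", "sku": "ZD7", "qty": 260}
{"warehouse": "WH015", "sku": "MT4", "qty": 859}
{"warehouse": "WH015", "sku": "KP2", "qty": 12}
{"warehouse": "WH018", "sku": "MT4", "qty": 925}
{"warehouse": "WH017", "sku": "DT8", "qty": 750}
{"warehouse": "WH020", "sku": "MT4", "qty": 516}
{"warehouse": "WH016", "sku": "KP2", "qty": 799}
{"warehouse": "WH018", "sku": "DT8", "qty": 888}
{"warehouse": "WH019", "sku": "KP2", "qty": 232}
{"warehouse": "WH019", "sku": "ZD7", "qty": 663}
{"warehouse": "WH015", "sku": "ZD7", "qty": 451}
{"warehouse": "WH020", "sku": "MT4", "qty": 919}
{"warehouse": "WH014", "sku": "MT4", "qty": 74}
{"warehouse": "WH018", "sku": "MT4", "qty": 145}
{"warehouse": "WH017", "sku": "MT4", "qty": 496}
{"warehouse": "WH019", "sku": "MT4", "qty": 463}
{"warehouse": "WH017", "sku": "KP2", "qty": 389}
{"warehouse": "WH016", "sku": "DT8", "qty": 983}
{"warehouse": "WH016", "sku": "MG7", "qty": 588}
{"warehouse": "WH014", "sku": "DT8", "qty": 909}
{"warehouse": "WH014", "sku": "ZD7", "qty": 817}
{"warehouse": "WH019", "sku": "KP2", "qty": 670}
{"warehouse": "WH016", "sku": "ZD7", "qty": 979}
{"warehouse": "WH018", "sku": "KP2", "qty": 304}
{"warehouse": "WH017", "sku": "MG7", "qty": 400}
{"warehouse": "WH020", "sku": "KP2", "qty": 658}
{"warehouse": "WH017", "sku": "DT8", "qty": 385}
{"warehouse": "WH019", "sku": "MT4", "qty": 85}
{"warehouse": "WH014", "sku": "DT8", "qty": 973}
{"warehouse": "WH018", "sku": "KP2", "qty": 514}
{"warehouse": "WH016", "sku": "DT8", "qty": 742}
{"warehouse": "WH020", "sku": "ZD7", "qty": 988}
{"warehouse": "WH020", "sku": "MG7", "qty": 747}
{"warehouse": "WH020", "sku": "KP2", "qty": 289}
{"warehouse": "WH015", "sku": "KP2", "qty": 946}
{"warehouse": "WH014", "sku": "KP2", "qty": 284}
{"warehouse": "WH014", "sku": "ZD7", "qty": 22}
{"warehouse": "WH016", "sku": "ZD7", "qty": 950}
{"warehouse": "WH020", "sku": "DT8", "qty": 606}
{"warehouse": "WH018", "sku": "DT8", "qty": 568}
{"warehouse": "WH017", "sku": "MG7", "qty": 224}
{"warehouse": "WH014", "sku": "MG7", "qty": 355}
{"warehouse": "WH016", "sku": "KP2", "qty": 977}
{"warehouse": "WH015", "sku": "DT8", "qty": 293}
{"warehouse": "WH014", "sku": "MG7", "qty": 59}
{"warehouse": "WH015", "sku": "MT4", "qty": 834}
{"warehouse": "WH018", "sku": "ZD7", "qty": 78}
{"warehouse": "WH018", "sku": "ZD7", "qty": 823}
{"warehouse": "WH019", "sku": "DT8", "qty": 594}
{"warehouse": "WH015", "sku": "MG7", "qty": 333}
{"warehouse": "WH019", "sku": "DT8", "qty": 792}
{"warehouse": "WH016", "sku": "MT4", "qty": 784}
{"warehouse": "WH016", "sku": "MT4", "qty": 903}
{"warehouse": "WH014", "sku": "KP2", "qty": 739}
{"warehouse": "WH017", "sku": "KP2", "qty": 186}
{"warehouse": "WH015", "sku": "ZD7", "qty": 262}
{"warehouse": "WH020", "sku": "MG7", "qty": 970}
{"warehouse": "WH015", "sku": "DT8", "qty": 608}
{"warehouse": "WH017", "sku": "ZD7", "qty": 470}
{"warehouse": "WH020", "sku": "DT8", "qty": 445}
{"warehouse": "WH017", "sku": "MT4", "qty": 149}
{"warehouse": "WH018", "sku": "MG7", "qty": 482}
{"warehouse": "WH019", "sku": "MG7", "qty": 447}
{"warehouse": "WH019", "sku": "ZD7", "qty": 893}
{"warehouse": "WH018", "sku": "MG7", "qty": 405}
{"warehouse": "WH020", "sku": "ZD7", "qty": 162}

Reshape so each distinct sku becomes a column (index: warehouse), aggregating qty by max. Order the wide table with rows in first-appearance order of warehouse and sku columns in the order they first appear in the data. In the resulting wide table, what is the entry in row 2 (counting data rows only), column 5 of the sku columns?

792

With rows in first-appearance order of warehouse, row 2 is warehouse=WH019. sku columns in first-appearance order: MT4, MG7, ZD7, KP2, DT8; column 5 is DT8.
Long rows with warehouse=WH019, sku=DT8: max(594, 792) = 792.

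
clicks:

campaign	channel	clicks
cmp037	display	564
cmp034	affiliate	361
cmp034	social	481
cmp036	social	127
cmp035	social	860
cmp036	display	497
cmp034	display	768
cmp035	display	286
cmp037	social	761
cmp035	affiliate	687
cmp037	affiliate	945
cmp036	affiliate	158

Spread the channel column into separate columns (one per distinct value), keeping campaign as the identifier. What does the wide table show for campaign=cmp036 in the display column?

Wide layout: rows indexed by campaign, columns are the 3 distinct channel values (display, affiliate, social).
Cell (campaign=cmp036, channel=display) draws from the long row where campaign=cmp036 and channel=display, which has clicks=497.

497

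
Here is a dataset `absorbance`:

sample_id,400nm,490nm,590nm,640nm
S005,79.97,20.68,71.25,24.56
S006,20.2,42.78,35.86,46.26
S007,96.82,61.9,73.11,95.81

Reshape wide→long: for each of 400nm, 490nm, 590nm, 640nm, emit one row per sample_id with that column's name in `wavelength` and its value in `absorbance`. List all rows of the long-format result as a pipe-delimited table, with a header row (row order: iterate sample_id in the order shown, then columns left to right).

| sample_id | wavelength | absorbance |
| S005 | 400nm | 79.97 |
| S005 | 490nm | 20.68 |
| S005 | 590nm | 71.25 |
| S005 | 640nm | 24.56 |
| S006 | 400nm | 20.2 |
| S006 | 490nm | 42.78 |
| S006 | 590nm | 35.86 |
| S006 | 640nm | 46.26 |
| S007 | 400nm | 96.82 |
| S007 | 490nm | 61.9 |
| S007 | 590nm | 73.11 |
| S007 | 640nm | 95.81 |

Each (sample_id, column) pair becomes one row: 3 × 4 = 12 rows.
For example, (S005, 400nm) → absorbance=79.97.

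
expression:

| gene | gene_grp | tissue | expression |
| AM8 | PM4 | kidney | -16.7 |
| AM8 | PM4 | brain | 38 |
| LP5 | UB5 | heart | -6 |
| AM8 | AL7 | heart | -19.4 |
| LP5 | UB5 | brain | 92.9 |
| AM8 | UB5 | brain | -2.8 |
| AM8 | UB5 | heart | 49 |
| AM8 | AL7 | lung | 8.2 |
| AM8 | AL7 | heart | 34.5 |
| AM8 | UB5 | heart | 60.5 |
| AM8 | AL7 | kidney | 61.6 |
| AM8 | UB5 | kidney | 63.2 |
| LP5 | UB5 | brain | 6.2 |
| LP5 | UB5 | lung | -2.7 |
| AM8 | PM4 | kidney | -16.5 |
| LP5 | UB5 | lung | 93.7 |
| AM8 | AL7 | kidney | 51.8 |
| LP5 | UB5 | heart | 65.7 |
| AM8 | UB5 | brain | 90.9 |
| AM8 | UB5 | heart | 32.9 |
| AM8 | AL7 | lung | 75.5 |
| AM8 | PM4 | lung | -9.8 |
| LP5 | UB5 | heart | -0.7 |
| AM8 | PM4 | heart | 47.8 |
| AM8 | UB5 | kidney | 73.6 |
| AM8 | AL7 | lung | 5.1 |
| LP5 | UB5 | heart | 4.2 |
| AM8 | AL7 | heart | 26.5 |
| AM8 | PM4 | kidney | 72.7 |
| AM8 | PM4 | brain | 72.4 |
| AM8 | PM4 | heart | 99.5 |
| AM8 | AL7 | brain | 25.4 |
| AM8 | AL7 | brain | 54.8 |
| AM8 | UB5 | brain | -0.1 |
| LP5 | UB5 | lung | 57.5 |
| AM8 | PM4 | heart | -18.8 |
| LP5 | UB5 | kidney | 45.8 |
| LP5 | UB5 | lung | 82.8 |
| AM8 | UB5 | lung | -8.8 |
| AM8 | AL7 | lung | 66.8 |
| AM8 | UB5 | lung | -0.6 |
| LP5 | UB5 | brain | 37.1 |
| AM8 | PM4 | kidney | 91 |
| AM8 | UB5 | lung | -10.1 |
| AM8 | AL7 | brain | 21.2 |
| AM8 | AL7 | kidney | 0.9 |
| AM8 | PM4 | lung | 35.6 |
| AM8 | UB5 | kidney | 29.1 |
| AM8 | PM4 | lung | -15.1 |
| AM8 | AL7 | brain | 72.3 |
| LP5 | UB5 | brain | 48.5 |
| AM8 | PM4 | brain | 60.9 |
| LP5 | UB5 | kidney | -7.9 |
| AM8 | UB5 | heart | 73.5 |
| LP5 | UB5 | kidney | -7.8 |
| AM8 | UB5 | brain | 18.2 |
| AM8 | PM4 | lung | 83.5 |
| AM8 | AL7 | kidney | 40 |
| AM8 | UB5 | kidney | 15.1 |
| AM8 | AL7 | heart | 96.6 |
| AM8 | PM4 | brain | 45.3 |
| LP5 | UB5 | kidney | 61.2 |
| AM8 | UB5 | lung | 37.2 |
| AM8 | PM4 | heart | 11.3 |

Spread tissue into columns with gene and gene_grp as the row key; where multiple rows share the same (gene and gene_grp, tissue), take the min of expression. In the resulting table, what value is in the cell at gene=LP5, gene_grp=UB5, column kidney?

Rows with gene=LP5, gene_grp=UB5 and tissue=kidney: expression values are 45.8, -7.9, -7.8, 61.2.
min(45.8, -7.9, -7.8, 61.2) = -7.9.

-7.9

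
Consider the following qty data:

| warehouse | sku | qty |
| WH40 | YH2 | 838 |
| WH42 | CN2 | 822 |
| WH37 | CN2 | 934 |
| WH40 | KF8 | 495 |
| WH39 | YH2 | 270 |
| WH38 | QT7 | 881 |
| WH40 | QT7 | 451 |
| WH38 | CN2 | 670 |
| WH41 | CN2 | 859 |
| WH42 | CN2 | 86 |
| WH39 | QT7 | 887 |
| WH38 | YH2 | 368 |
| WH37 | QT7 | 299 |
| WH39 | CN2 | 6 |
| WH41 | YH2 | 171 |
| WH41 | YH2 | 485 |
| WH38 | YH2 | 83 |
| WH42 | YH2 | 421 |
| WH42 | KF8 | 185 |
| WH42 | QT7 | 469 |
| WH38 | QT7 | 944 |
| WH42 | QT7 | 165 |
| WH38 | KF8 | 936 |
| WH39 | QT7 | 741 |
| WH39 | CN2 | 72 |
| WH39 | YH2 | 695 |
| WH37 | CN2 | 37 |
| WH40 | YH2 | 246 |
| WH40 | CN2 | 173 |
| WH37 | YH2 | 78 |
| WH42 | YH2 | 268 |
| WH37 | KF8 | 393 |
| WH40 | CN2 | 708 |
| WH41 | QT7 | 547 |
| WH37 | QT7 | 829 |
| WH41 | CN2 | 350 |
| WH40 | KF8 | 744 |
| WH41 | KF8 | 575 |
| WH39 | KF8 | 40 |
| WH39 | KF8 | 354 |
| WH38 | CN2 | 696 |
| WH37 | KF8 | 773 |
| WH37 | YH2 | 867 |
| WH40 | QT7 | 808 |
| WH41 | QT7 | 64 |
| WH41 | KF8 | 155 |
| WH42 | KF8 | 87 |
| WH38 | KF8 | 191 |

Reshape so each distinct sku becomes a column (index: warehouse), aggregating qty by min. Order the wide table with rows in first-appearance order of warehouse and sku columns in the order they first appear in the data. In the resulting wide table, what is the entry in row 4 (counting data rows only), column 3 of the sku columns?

With rows in first-appearance order of warehouse, row 4 is warehouse=WH39. sku columns in first-appearance order: YH2, CN2, KF8, QT7; column 3 is KF8.
Long rows with warehouse=WH39, sku=KF8: min(40, 354) = 40.

40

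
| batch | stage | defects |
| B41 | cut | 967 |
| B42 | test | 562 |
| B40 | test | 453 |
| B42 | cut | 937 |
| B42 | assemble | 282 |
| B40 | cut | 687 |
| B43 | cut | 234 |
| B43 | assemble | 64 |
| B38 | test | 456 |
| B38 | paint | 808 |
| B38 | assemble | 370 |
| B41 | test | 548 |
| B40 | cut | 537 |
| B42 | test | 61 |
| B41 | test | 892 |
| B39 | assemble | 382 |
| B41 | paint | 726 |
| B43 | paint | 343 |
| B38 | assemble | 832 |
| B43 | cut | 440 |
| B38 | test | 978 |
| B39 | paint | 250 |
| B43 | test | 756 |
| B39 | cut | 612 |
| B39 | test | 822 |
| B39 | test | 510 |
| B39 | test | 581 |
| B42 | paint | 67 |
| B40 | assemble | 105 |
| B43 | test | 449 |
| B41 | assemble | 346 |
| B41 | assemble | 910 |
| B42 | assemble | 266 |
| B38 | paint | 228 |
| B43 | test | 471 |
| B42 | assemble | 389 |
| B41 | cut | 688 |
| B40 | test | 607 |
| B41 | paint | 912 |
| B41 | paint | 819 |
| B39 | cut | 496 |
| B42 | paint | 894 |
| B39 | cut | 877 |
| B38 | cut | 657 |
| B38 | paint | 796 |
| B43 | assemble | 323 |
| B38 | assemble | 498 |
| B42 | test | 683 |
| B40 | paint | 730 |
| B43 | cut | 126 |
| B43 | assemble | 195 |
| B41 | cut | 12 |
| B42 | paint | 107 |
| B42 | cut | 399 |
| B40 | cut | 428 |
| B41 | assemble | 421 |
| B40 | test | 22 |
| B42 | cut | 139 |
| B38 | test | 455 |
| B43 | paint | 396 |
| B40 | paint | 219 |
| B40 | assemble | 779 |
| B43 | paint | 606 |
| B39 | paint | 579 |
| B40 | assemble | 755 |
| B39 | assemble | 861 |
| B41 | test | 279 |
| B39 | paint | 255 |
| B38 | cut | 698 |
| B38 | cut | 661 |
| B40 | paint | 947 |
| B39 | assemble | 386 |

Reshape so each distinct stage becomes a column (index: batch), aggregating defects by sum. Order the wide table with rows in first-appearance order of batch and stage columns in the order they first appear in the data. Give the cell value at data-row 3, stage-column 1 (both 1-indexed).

1652

With rows in first-appearance order of batch, row 3 is batch=B40. stage columns in first-appearance order: cut, test, assemble, paint; column 1 is cut.
Long rows with batch=B40, stage=cut: 687 + 537 + 428 = 1652.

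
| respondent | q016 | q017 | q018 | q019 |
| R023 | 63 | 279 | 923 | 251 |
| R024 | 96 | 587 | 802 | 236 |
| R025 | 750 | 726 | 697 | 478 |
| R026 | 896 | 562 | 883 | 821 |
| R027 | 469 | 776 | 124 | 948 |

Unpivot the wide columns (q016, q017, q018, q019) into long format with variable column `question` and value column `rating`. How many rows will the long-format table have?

20

5 respondent values × 4 melted columns = 20 rows.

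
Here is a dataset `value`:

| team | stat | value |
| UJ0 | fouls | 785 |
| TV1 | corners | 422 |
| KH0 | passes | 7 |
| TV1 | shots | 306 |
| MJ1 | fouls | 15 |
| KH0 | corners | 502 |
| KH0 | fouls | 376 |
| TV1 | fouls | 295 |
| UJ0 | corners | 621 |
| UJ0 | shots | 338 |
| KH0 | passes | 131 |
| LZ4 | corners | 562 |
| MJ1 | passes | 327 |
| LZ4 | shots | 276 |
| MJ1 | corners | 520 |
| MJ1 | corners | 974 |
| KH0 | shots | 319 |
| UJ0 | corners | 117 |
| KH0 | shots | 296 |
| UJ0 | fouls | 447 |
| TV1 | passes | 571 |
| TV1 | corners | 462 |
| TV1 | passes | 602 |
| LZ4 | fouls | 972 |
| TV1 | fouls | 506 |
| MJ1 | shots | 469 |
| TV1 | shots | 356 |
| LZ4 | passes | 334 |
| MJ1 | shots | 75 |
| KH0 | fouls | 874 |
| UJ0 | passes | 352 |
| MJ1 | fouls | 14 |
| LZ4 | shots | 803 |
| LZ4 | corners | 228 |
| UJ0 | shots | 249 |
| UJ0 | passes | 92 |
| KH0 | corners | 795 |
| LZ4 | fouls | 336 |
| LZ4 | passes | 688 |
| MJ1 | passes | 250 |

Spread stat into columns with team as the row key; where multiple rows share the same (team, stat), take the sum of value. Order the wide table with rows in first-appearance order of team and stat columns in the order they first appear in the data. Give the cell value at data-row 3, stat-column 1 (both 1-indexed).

1250

With rows in first-appearance order of team, row 3 is team=KH0. stat columns in first-appearance order: fouls, corners, passes, shots; column 1 is fouls.
Long rows with team=KH0, stat=fouls: 376 + 874 = 1250.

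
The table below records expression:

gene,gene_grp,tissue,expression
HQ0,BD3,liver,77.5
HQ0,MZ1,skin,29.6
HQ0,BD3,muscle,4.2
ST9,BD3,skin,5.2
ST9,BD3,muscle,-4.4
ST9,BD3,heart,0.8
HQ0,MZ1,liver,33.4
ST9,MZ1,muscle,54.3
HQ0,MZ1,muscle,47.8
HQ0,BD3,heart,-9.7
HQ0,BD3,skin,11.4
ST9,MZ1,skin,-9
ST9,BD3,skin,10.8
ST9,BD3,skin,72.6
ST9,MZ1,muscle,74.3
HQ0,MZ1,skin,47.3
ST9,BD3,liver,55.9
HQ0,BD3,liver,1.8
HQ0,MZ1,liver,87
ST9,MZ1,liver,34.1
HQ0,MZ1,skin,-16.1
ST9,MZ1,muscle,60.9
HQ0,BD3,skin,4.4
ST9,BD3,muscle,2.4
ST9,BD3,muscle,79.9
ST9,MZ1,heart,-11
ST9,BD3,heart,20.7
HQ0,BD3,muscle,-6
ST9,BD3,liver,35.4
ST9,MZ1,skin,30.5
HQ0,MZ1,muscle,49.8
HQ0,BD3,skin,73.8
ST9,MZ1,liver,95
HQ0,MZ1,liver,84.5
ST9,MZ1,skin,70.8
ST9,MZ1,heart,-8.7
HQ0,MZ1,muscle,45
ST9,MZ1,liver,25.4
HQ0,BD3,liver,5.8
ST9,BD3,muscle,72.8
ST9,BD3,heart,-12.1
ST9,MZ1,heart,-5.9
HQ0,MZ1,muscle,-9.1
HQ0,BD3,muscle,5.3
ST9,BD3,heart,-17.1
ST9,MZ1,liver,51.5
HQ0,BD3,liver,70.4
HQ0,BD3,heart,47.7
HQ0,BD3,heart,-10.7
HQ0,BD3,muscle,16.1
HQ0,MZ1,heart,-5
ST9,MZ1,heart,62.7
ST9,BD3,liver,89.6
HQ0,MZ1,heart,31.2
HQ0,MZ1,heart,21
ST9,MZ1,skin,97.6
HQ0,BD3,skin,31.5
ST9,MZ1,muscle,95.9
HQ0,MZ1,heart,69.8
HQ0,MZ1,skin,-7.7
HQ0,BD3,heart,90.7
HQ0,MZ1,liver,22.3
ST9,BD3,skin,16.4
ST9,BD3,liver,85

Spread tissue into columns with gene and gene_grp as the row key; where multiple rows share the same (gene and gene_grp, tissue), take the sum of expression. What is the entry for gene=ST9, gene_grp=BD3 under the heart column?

-7.7

Rows with gene=ST9, gene_grp=BD3 and tissue=heart: expression values are 0.8, 20.7, -12.1, -17.1.
0.8 + 20.7 + -12.1 + -17.1 = -7.7.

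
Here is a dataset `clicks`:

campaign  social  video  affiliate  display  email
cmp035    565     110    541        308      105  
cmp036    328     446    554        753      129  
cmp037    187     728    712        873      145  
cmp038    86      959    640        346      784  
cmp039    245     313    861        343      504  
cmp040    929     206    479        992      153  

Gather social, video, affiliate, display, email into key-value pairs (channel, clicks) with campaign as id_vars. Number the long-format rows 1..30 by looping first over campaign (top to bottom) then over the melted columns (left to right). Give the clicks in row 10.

30 rows total (6 × 5). Row 10: index ⌊(10-1)/5⌋ = 1 into campaign → cmp036; (10-1) mod 5 = 4 into the melted columns → email.
So row 10 is (cmp036, email, 129); clicks = 129.

129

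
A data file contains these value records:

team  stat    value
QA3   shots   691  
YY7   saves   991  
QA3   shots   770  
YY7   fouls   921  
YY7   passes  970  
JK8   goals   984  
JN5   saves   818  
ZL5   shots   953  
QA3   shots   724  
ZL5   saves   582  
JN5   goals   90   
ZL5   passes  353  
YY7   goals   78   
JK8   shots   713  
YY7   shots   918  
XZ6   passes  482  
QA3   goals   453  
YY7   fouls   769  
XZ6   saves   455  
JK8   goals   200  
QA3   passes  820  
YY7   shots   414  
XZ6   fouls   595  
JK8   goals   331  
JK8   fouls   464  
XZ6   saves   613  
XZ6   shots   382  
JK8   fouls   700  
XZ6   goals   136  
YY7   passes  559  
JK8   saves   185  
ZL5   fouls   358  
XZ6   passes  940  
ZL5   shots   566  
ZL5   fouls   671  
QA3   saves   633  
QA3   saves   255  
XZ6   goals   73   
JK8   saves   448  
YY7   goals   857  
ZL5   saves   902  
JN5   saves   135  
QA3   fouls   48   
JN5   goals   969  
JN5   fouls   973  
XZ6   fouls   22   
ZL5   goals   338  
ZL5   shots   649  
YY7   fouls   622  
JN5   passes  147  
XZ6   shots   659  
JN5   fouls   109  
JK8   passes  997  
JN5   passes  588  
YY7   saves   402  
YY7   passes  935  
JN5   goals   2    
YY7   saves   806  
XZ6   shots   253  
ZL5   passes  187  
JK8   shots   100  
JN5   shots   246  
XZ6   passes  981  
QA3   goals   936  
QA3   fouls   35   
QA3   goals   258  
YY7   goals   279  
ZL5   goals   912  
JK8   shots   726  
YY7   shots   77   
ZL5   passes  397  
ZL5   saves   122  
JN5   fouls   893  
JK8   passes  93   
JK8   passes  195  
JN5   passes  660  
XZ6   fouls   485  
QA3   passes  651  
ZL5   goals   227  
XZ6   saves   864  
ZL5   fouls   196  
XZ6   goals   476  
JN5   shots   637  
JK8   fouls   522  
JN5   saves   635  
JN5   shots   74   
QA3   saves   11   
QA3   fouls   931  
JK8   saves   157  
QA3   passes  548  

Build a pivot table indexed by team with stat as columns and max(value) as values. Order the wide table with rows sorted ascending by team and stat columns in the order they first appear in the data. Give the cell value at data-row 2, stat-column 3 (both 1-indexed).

With rows sorted ascending by team, row 2 is team=JN5. stat columns in first-appearance order: shots, saves, fouls, passes, goals; column 3 is fouls.
Long rows with team=JN5, stat=fouls: max(973, 109, 893) = 973.

973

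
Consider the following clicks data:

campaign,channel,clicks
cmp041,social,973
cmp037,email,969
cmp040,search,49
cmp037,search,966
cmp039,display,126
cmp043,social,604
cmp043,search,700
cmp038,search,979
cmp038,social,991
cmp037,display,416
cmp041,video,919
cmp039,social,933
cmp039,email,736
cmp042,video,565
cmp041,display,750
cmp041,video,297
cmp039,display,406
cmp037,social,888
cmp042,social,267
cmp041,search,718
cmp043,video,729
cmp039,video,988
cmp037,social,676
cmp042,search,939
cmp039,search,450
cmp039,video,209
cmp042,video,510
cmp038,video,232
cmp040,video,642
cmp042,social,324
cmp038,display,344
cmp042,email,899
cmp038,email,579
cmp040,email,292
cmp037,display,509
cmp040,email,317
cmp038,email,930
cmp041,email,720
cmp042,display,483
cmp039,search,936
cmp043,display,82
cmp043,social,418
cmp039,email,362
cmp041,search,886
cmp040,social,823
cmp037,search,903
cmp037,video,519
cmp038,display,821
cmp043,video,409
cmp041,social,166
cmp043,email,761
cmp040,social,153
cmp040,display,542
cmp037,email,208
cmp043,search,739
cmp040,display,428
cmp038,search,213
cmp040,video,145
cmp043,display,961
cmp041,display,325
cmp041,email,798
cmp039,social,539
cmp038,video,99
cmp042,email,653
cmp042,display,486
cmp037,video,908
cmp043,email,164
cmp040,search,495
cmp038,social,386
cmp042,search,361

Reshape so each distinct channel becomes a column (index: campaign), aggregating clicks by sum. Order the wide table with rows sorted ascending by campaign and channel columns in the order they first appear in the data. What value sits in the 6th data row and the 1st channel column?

With rows sorted ascending by campaign, row 6 is campaign=cmp042. channel columns in first-appearance order: social, email, search, display, video; column 1 is social.
Long rows with campaign=cmp042, channel=social: 267 + 324 = 591.

591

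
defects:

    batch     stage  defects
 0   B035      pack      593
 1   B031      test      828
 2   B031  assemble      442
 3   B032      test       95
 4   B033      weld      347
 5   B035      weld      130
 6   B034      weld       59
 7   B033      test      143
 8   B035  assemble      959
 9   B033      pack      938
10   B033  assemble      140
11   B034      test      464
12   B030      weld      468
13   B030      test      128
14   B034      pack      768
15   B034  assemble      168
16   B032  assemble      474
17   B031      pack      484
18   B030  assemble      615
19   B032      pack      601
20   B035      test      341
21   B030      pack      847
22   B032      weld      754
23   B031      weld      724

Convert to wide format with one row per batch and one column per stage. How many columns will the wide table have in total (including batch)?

1 column for batch plus 4 distinct stage values → 5 columns.

5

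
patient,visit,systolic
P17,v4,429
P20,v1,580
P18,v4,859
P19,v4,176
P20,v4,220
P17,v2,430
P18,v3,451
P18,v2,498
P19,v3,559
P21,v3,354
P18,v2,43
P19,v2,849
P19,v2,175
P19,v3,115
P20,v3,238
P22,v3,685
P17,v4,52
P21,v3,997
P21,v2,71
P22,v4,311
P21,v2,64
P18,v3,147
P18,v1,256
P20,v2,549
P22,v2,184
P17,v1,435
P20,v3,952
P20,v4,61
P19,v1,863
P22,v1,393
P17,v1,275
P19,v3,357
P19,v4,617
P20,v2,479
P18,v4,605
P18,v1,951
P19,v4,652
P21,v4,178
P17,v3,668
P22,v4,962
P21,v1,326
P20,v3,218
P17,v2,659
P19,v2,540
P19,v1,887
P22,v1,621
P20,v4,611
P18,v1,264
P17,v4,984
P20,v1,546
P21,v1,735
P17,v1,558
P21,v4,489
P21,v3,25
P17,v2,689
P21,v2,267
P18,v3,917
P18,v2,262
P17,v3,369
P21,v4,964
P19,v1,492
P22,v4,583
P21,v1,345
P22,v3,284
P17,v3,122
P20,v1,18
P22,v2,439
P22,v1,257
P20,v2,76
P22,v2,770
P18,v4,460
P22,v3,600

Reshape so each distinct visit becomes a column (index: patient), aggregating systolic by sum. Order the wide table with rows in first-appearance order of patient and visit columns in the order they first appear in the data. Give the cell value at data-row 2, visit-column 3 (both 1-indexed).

1104

With rows in first-appearance order of patient, row 2 is patient=P20. visit columns in first-appearance order: v4, v1, v2, v3; column 3 is v2.
Long rows with patient=P20, visit=v2: 549 + 479 + 76 = 1104.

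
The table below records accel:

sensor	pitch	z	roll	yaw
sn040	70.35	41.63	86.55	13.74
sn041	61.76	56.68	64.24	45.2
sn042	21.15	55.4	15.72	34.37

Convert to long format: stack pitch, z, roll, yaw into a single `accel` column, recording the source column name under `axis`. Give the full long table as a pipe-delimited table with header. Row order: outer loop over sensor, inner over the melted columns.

Each (sensor, column) pair becomes one row: 3 × 4 = 12 rows.
For example, (sn040, pitch) → accel=70.35.

| sensor | axis | accel |
| sn040 | pitch | 70.35 |
| sn040 | z | 41.63 |
| sn040 | roll | 86.55 |
| sn040 | yaw | 13.74 |
| sn041 | pitch | 61.76 |
| sn041 | z | 56.68 |
| sn041 | roll | 64.24 |
| sn041 | yaw | 45.2 |
| sn042 | pitch | 21.15 |
| sn042 | z | 55.4 |
| sn042 | roll | 15.72 |
| sn042 | yaw | 34.37 |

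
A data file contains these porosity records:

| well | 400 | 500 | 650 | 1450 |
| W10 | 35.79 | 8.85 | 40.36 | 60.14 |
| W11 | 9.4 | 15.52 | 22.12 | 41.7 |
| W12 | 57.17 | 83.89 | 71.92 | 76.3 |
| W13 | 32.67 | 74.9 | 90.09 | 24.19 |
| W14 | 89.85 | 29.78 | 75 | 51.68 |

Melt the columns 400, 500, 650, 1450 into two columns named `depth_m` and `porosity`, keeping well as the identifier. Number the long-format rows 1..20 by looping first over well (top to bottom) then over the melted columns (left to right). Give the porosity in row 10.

83.89

20 rows total (5 × 4). Row 10: index ⌊(10-1)/4⌋ = 2 into well → W12; (10-1) mod 4 = 1 into the melted columns → 500.
So row 10 is (W12, 500, 83.89); porosity = 83.89.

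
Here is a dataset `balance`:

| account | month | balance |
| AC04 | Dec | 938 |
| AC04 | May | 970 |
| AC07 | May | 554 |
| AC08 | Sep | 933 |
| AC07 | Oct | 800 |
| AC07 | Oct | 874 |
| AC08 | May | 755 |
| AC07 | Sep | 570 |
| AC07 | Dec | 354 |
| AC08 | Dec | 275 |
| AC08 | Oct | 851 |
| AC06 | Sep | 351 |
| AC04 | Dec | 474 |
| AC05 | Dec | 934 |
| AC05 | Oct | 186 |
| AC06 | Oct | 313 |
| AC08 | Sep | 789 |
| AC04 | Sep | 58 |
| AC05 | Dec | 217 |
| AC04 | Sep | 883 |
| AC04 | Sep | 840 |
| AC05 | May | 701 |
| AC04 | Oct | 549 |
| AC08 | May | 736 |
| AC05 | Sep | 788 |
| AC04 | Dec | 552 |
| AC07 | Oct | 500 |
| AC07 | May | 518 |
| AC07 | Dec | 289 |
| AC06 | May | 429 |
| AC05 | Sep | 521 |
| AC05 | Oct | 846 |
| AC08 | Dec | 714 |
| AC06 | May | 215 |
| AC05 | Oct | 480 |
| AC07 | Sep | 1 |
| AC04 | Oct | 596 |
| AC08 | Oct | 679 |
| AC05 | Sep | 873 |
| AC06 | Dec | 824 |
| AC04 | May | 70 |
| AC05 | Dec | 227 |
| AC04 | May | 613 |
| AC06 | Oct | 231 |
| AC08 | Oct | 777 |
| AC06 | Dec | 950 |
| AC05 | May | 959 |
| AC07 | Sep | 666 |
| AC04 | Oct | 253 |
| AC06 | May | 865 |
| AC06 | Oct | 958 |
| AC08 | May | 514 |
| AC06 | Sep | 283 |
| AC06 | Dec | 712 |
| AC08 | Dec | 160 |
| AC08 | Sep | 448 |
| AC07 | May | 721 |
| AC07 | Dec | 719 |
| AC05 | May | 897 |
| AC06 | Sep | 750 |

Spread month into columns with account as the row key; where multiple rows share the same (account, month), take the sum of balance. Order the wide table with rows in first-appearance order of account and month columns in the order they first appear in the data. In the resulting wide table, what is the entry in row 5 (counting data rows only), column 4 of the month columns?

1512

With rows in first-appearance order of account, row 5 is account=AC05. month columns in first-appearance order: Dec, May, Sep, Oct; column 4 is Oct.
Long rows with account=AC05, month=Oct: 186 + 846 + 480 = 1512.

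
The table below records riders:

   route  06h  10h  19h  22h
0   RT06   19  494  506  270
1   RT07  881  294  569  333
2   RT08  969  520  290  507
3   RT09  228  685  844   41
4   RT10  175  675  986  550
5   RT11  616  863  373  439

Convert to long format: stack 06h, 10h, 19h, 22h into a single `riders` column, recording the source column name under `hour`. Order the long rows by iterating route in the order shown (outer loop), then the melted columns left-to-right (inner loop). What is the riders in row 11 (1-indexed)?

24 rows total (6 × 4). Row 11: index ⌊(11-1)/4⌋ = 2 into route → RT08; (11-1) mod 4 = 2 into the melted columns → 19h.
So row 11 is (RT08, 19h, 290); riders = 290.

290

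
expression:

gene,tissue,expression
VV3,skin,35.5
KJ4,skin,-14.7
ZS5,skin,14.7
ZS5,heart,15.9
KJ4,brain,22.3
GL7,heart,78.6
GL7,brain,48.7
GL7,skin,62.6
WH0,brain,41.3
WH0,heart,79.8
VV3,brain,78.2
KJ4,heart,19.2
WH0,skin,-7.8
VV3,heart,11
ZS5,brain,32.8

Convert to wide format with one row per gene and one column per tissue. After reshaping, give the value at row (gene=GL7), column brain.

48.7

Wide layout: rows indexed by gene, columns are the 3 distinct tissue values (skin, heart, brain).
Cell (gene=GL7, tissue=brain) draws from the long row where gene=GL7 and tissue=brain, which has expression=48.7.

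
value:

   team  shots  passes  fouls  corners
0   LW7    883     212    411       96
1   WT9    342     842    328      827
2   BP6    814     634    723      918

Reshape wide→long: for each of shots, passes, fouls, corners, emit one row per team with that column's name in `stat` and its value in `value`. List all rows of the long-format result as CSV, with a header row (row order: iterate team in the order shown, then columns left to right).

team,stat,value
LW7,shots,883
LW7,passes,212
LW7,fouls,411
LW7,corners,96
WT9,shots,342
WT9,passes,842
WT9,fouls,328
WT9,corners,827
BP6,shots,814
BP6,passes,634
BP6,fouls,723
BP6,corners,918

Each (team, column) pair becomes one row: 3 × 4 = 12 rows.
For example, (LW7, shots) → value=883.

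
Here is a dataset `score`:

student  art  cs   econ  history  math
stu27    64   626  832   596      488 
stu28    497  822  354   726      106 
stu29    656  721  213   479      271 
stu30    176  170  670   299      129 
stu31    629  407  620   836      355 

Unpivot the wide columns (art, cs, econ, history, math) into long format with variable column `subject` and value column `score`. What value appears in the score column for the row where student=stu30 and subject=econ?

Unpivoting turns each (student, wide-column) pair into one long row.
The wide cell at row stu30, column econ holds 670, so the long row (stu30, econ) has score=670.

670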